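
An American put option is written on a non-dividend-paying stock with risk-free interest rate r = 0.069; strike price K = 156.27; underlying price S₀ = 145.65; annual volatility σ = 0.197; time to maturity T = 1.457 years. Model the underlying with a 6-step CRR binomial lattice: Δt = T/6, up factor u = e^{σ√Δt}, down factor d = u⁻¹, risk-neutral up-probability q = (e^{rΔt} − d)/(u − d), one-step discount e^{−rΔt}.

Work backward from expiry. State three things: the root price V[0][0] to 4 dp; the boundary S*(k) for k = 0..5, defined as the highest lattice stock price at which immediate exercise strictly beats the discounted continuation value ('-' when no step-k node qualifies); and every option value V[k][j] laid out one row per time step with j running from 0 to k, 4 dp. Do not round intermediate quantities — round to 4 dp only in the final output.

Δt=0.24283  u=1.10195  d=0.90749  q=0.56264  discount=0.98338
step 6 (expiry): payoffs max(K−S,0) = 74.9218 57.4900 36.3229 10.6200 0.0000 0.0000 0.0000
step 5: (k=5,j=0): S=89.6414, (K−S)⁺=66.6286, hold=64.0321 ⇒ V=66.6286 exercise | (k=5,j=1): S=108.8502, (K−S)⁺=47.4198, hold=44.8232 ⇒ V=47.4198 exercise | (k=5,j=2): S=132.1752, (K−S)⁺=24.0948, hold=21.4982 ⇒ V=24.0948 exercise | (k=5,j=3): S=160.4985, (K−S)⁺=0.0000, hold=4.5676 ⇒ V=4.5676 continue | (k=5,j=4): S=194.8910, (K−S)⁺=0.0000, hold=0.0000 ⇒ V=0.0000 continue | (k=5,j=5): S=236.6532, (K−S)⁺=0.0000, hold=0.0000 ⇒ V=0.0000 continue  boundary S*=132.1752
step 4: (k=4,j=0): S=98.7800, (K−S)⁺=57.4900, hold=54.8935 ⇒ V=57.4900 exercise | (k=4,j=1): S=119.9471, (K−S)⁺=36.3229, hold=33.7263 ⇒ V=36.3229 exercise | (k=4,j=2): S=145.6500, (K−S)⁺=10.6200, hold=12.8902 ⇒ V=12.8902 continue | (k=4,j=3): S=176.8607, (K−S)⁺=0.0000, hold=1.9645 ⇒ V=1.9645 continue | (k=4,j=4): S=214.7593, (K−S)⁺=0.0000, hold=0.0000 ⇒ V=0.0000 continue  boundary S*=119.9471
step 3: (k=3,j=0): S=108.8502, (K−S)⁺=47.4198, hold=44.8232 ⇒ V=47.4198 exercise | (k=3,j=1): S=132.1752, (K−S)⁺=24.0948, hold=22.7543 ⇒ V=24.0948 exercise | (k=3,j=2): S=160.4985, (K−S)⁺=0.0000, hold=6.6309 ⇒ V=6.6309 continue | (k=3,j=3): S=194.8910, (K−S)⁺=0.0000, hold=0.8449 ⇒ V=0.8449 continue  boundary S*=132.1752
step 2: (k=2,j=0): S=119.9471, (K−S)⁺=36.3229, hold=33.7263 ⇒ V=36.3229 exercise | (k=2,j=1): S=145.6500, (K−S)⁺=10.6200, hold=14.0318 ⇒ V=14.0318 continue | (k=2,j=2): S=176.8607, (K−S)⁺=0.0000, hold=3.3194 ⇒ V=3.3194 continue  boundary S*=119.9471
step 1: (k=1,j=0): S=132.1752, (K−S)⁺=24.0948, hold=23.3859 ⇒ V=24.0948 exercise | (k=1,j=1): S=160.4985, (K−S)⁺=0.0000, hold=7.8716 ⇒ V=7.8716 continue  boundary S*=132.1752
step 0: (k=0,j=0): S=145.6500, (K−S)⁺=10.6200, hold=14.7183 ⇒ V=14.7183 continue  boundary S*=-

price = 14.7183
boundary = - 132.1752 119.9471 132.1752 119.9471 132.1752
tree:
14.7183
24.0948 7.8716
36.3229 14.0318 3.3194
47.4198 24.0948 6.6309 0.8449
57.4900 36.3229 12.8902 1.9645 0.0000
66.6286 47.4198 24.0948 4.5676 0.0000 0.0000
74.9218 57.4900 36.3229 10.6200 0.0000 0.0000 0.0000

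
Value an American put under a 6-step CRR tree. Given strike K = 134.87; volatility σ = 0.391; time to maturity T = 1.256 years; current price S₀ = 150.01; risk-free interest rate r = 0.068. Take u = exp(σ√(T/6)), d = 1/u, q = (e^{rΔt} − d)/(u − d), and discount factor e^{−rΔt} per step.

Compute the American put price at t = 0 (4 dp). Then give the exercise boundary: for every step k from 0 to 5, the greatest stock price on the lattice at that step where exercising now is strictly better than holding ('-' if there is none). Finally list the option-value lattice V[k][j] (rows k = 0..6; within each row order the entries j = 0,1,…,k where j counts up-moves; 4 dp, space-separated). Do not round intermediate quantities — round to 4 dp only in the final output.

price = 13.9908
boundary = - - - 87.7086 73.3414 87.7086
tree:
13.9908
21.7559 6.4818
32.7095 11.2221 1.8382
47.1614 18.9273 3.6941 0.0000
61.5286 30.7521 7.4236 0.0000 0.0000
73.5423 47.1614 14.9184 0.0000 0.0000 0.0000
83.5881 61.5286 29.9798 0.0000 0.0000 0.0000 0.0000

Δt=0.20933, u=1.19589, d=0.83619, q=0.49525, disc=e^(-rΔt)=0.98587
k=6 terminal: V=max(K-S,0) → 83.5881 61.5286 29.9798 0.0000 0.0000 0.0000 0.0000
k=5: j=0 S=61.3277 intr=73.5423 cont=71.6361 V=73.5423[EX]; j=1 S=87.7086 intr=47.1614 cont=45.2552 V=47.1614[EX]; j=2 S=125.4375 intr=9.4325 cont=14.9184 V=14.9184[hold]; j=3 S=179.3961 intr=0.0000 cont=0.0000 V=0.0000[hold]; j=4 S=256.5655 intr=0.0000 cont=0.0000 V=0.0000[hold]; j=5 S=366.9305 intr=0.0000 cont=0.0000 V=0.0000[hold]  S*(5)=87.7086
k=4: j=0 S=73.3414 intr=61.5286 cont=59.6223 V=61.5286[EX]; j=1 S=104.8902 intr=29.9798 cont=30.7521 V=30.7521[hold]; j=2 S=150.0100 intr=0.0000 cont=7.4236 V=7.4236[hold]; j=3 S=214.5387 intr=0.0000 cont=0.0000 V=0.0000[hold]; j=4 S=306.8252 intr=0.0000 cont=0.0000 V=0.0000[hold]  S*(4)=73.3414
k=3: j=0 S=87.7086 intr=47.1614 cont=45.6323 V=47.1614[EX]; j=1 S=125.4375 intr=9.4325 cont=18.9273 V=18.9273[hold]; j=2 S=179.3961 intr=0.0000 cont=3.6941 V=3.6941[hold]; j=3 S=256.5655 intr=0.0000 cont=0.0000 V=0.0000[hold]  S*(3)=87.7086
k=2: j=0 S=104.8902 intr=29.9798 cont=32.7095 V=32.7095[hold]; j=1 S=150.0100 intr=0.0000 cont=11.2221 V=11.2221[hold]; j=2 S=214.5387 intr=0.0000 cont=1.8382 V=1.8382[hold]  S*(2)=-
k=1: j=0 S=125.4375 intr=9.4325 cont=21.7559 V=21.7559[hold]; j=1 S=179.3961 intr=0.0000 cont=6.4818 V=6.4818[hold]  S*(1)=-
k=0: j=0 S=150.0100 intr=0.0000 cont=13.9908 V=13.9908[hold]  S*(0)=-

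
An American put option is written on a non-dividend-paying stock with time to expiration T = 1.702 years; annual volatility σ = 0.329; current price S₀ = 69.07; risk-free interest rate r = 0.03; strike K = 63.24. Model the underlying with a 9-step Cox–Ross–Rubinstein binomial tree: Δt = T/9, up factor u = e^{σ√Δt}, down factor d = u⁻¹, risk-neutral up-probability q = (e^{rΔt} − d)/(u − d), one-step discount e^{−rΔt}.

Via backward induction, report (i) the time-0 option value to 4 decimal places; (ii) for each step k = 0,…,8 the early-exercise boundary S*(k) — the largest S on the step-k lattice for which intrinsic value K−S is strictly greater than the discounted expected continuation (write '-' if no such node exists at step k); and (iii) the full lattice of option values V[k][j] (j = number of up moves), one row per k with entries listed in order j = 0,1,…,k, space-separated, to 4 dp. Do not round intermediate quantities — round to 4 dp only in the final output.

price = 7.4203
boundary = - - - - 38.9716 33.7764 38.9716 44.9659 51.8822
tree:
7.4203
10.4351 4.2949
14.2795 6.4609 2.0371
18.9426 9.4781 3.3216 0.6922
24.2684 13.4897 5.3146 1.2368 0.1200
29.4636 18.5047 8.3038 2.1915 0.2339 0.0000
33.9663 24.2684 12.5802 3.8444 0.4559 0.0000 0.0000
37.8687 29.4636 18.2741 6.6603 0.8888 0.0000 0.0000 0.0000
41.2509 33.9663 24.2684 11.3578 1.7326 0.0000 0.0000 0.0000 0.0000
44.1823 37.8687 29.4636 18.2741 3.3776 0.0000 0.0000 0.0000 0.0000 0.0000

params: Δt=0.18911 u=1.15381 d=0.86669 q=0.48411 e^(-rΔt)=0.99434
t_9 payoffs: 44.1823 37.8687 29.4636 18.2741 3.3776 0.0000 0.0000 0.0000 0.0000 0.0000
t_8: node(8,0) S=21.9891 payoff=41.2509 vs cont=40.8932 → 41.2509 [stop]  node(8,1) S=29.2737 payoff=33.9663 vs cont=33.6086 → 33.9663 [stop]  node(8,2) S=38.9716 payoff=24.2684 vs cont=23.9106 → 24.2684 [stop]  node(8,3) S=51.8822 payoff=11.3578 vs cont=11.0000 → 11.3578 [stop]  node(8,4) S=69.0700 payoff=0.0000 vs cont=1.7326 → 1.7326 [wait]  node(8,5) S=91.9518 payoff=0.0000 vs cont=0.0000 → 0.0000 [wait]  node(8,6) S=122.4139 payoff=0.0000 vs cont=0.0000 → 0.0000 [wait]  node(8,7) S=162.9677 payoff=0.0000 vs cont=0.0000 → 0.0000 [wait]  node(8,8) S=216.9563 payoff=0.0000 vs cont=0.0000 → 0.0000 [wait]  ⇒ S*(8)=51.8822
t_7: node(7,0) S=25.3713 payoff=37.8687 vs cont=37.5110 → 37.8687 [stop]  node(7,1) S=33.7764 payoff=29.4636 vs cont=29.1059 → 29.4636 [stop]  node(7,2) S=44.9659 payoff=18.2741 vs cont=17.9163 → 18.2741 [stop]  node(7,3) S=59.8624 payoff=3.3776 vs cont=6.6603 → 6.6603 [wait]  node(7,4) S=79.6938 payoff=0.0000 vs cont=0.8888 → 0.8888 [wait]  node(7,5) S=106.0951 payoff=0.0000 vs cont=0.0000 → 0.0000 [wait]  node(7,6) S=141.2428 payoff=0.0000 vs cont=0.0000 → 0.0000 [wait]  node(7,7) S=188.0342 payoff=0.0000 vs cont=0.0000 → 0.0000 [wait]  ⇒ S*(7)=44.9659
t_6: node(6,0) S=29.2737 payoff=33.9663 vs cont=33.6086 → 33.9663 [stop]  node(6,1) S=38.9716 payoff=24.2684 vs cont=23.9106 → 24.2684 [stop]  node(6,2) S=51.8822 payoff=11.3578 vs cont=12.5802 → 12.5802 [wait]  node(6,3) S=69.0700 payoff=0.0000 vs cont=3.8444 → 3.8444 [wait]  node(6,4) S=91.9518 payoff=0.0000 vs cont=0.4559 → 0.4559 [wait]  node(6,5) S=122.4139 payoff=0.0000 vs cont=0.0000 → 0.0000 [wait]  node(6,6) S=162.9677 payoff=0.0000 vs cont=0.0000 → 0.0000 [wait]  ⇒ S*(6)=38.9716
t_5: node(5,0) S=33.7764 payoff=29.4636 vs cont=29.1059 → 29.4636 [stop]  node(5,1) S=44.9659 payoff=18.2741 vs cont=18.5047 → 18.5047 [wait]  node(5,2) S=59.8624 payoff=3.3776 vs cont=8.3038 → 8.3038 [wait]  node(5,3) S=79.6938 payoff=0.0000 vs cont=2.1915 → 2.1915 [wait]  node(5,4) S=106.0951 payoff=0.0000 vs cont=0.2339 → 0.2339 [wait]  node(5,5) S=141.2428 payoff=0.0000 vs cont=0.0000 → 0.0000 [wait]  ⇒ S*(5)=33.7764
t_4: node(4,0) S=38.9716 payoff=24.2684 vs cont=24.0217 → 24.2684 [stop]  node(4,1) S=51.8822 payoff=11.3578 vs cont=13.4897 → 13.4897 [wait]  node(4,2) S=69.0700 payoff=0.0000 vs cont=5.3146 → 5.3146 [wait]  node(4,3) S=91.9518 payoff=0.0000 vs cont=1.2368 → 1.2368 [wait]  node(4,4) S=122.4139 payoff=0.0000 vs cont=0.1200 → 0.1200 [wait]  ⇒ S*(4)=38.9716
t_3: node(3,0) S=44.9659 payoff=18.2741 vs cont=18.9426 → 18.9426 [wait]  node(3,1) S=59.8624 payoff=3.3776 vs cont=9.4781 → 9.4781 [wait]  node(3,2) S=79.6938 payoff=0.0000 vs cont=3.3216 → 3.3216 [wait]  node(3,3) S=106.0951 payoff=0.0000 vs cont=0.6922 → 0.6922 [wait]  ⇒ S*(3)=-
t_2: node(2,0) S=51.8822 payoff=11.3578 vs cont=14.2795 → 14.2795 [wait]  node(2,1) S=69.0700 payoff=0.0000 vs cont=6.4609 → 6.4609 [wait]  node(2,2) S=91.9518 payoff=0.0000 vs cont=2.0371 → 2.0371 [wait]  ⇒ S*(2)=-
t_1: node(1,0) S=59.8624 payoff=3.3776 vs cont=10.4351 → 10.4351 [wait]  node(1,1) S=79.6938 payoff=0.0000 vs cont=4.2949 → 4.2949 [wait]  ⇒ S*(1)=-
t_0: node(0,0) S=69.0700 payoff=0.0000 vs cont=7.4203 → 7.4203 [wait]  ⇒ S*(0)=-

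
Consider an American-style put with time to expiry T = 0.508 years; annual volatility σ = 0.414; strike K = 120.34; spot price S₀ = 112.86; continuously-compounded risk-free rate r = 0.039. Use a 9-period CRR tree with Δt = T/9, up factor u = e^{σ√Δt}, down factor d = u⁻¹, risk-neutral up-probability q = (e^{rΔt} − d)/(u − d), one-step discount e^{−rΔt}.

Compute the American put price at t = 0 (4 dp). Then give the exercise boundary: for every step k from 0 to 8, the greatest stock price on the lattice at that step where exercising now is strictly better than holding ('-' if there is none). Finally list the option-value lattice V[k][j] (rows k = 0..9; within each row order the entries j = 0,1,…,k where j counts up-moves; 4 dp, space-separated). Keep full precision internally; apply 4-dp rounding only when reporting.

Δt=0.05644  u=1.10336  d=0.90632  q=0.48661  discount=0.99780
step 9 (expiry): payoffs max(K−S,0) = 73.7715 63.6476 51.3227 36.3185 18.0523 0.0000 0.0000 0.0000 0.0000 0.0000
step 8: (k=8,j=0): S=51.3817, (K−S)⁺=68.9583, hold=68.6937 ⇒ V=68.9583 exercise | (k=8,j=1): S=62.5520, (K−S)⁺=57.7880, hold=57.5234 ⇒ V=57.7880 exercise | (k=8,j=2): S=76.1508, (K−S)⁺=44.1892, hold=43.9246 ⇒ V=44.1892 exercise | (k=8,j=3): S=92.7058, (K−S)⁺=27.6342, hold=27.3695 ⇒ V=27.6342 exercise | (k=8,j=4): S=112.8600, (K−S)⁺=7.4800, hold=9.2474 ⇒ V=9.2474 continue | (k=8,j=5): S=137.3956, (K−S)⁺=0.0000, hold=0.0000 ⇒ V=0.0000 continue | (k=8,j=6): S=167.2653, (K−S)⁺=0.0000, hold=0.0000 ⇒ V=0.0000 continue | (k=8,j=7): S=203.6286, (K−S)⁺=0.0000, hold=0.0000 ⇒ V=0.0000 continue | (k=8,j=8): S=247.8973, (K−S)⁺=0.0000, hold=0.0000 ⇒ V=0.0000 continue  boundary S*=92.7058
step 7: (k=7,j=0): S=56.6924, (K−S)⁺=63.6476, hold=63.3830 ⇒ V=63.6476 exercise | (k=7,j=1): S=69.0173, (K−S)⁺=51.3227, hold=51.0581 ⇒ V=51.3227 exercise | (k=7,j=2): S=84.0215, (K−S)⁺=36.3185, hold=36.0538 ⇒ V=36.3185 exercise | (k=7,j=3): S=102.2877, (K−S)⁺=18.0523, hold=18.6458 ⇒ V=18.6458 continue | (k=7,j=4): S=124.5250, (K−S)⁺=0.0000, hold=4.7370 ⇒ V=4.7370 continue | (k=7,j=5): S=151.5966, (K−S)⁺=0.0000, hold=0.0000 ⇒ V=0.0000 continue | (k=7,j=6): S=184.5535, (K−S)⁺=0.0000, hold=0.0000 ⇒ V=0.0000 continue | (k=7,j=7): S=224.6753, (K−S)⁺=0.0000, hold=0.0000 ⇒ V=0.0000 continue  boundary S*=84.0215
step 6: (k=6,j=0): S=62.5520, (K−S)⁺=57.7880, hold=57.5234 ⇒ V=57.7880 exercise | (k=6,j=1): S=76.1508, (K−S)⁺=44.1892, hold=43.9246 ⇒ V=44.1892 exercise | (k=6,j=2): S=92.7058, (K−S)⁺=27.6342, hold=27.6577 ⇒ V=27.6577 continue | (k=6,j=3): S=112.8600, (K−S)⁺=7.4800, hold=11.8515 ⇒ V=11.8515 continue | (k=6,j=4): S=137.3956, (K−S)⁺=0.0000, hold=2.4266 ⇒ V=2.4266 continue | (k=6,j=5): S=167.2653, (K−S)⁺=0.0000, hold=0.0000 ⇒ V=0.0000 continue | (k=6,j=6): S=203.6286, (K−S)⁺=0.0000, hold=0.0000 ⇒ V=0.0000 continue  boundary S*=76.1508
step 5: (k=5,j=0): S=69.0173, (K−S)⁺=51.3227, hold=51.0581 ⇒ V=51.3227 exercise | (k=5,j=1): S=84.0215, (K−S)⁺=36.3185, hold=36.0653 ⇒ V=36.3185 exercise | (k=5,j=2): S=102.2877, (K−S)⁺=18.0523, hold=19.9223 ⇒ V=19.9223 continue | (k=5,j=3): S=124.5250, (K−S)⁺=0.0000, hold=7.2492 ⇒ V=7.2492 continue | (k=5,j=4): S=151.5966, (K−S)⁺=0.0000, hold=1.2430 ⇒ V=1.2430 continue | (k=5,j=5): S=184.5535, (K−S)⁺=0.0000, hold=0.0000 ⇒ V=0.0000 continue  boundary S*=84.0215
step 4: (k=4,j=0): S=76.1508, (K−S)⁺=44.1892, hold=43.9246 ⇒ V=44.1892 exercise | (k=4,j=1): S=92.7058, (K−S)⁺=27.6342, hold=28.2775 ⇒ V=28.2775 continue | (k=4,j=2): S=112.8600, (K−S)⁺=7.4800, hold=13.7251 ⇒ V=13.7251 continue | (k=4,j=3): S=137.3956, (K−S)⁺=0.0000, hold=4.3170 ⇒ V=4.3170 continue | (k=4,j=4): S=167.2653, (K−S)⁺=0.0000, hold=0.6367 ⇒ V=0.6367 continue  boundary S*=76.1508
step 3: (k=3,j=0): S=84.0215, (K−S)⁺=36.3185, hold=36.3662 ⇒ V=36.3662 continue | (k=3,j=1): S=102.2877, (K−S)⁺=18.0523, hold=21.1495 ⇒ V=21.1495 continue | (k=3,j=2): S=124.5250, (K−S)⁺=0.0000, hold=9.1269 ⇒ V=9.1269 continue | (k=3,j=3): S=151.5966, (K−S)⁺=0.0000, hold=2.5206 ⇒ V=2.5206 continue  boundary S*=-
step 2: (k=2,j=0): S=92.7058, (K−S)⁺=27.6342, hold=28.8978 ⇒ V=28.8978 continue | (k=2,j=1): S=112.8600, (K−S)⁺=7.4800, hold=15.2655 ⇒ V=15.2655 continue | (k=2,j=2): S=137.3956, (K−S)⁺=0.0000, hold=5.8991 ⇒ V=5.8991 continue  boundary S*=-
step 1: (k=1,j=0): S=102.2877, (K−S)⁺=18.0523, hold=22.2152 ⇒ V=22.2152 continue | (k=1,j=1): S=124.5250, (K−S)⁺=0.0000, hold=10.6841 ⇒ V=10.6841 continue  boundary S*=-
step 0: (k=0,j=0): S=112.8600, (K−S)⁺=7.4800, hold=16.5675 ⇒ V=16.5675 continue  boundary S*=-

price = 16.5675
boundary = - - - - 76.1508 84.0215 76.1508 84.0215 92.7058
tree:
16.5675
22.2152 10.6841
28.8978 15.2655 5.8991
36.3662 21.1495 9.1269 2.5206
44.1892 28.2775 13.7251 4.3170 0.6367
51.3227 36.3185 19.9223 7.2492 1.2430 0.0000
57.7880 44.1892 27.6577 11.8515 2.4266 0.0000 0.0000
63.6476 51.3227 36.3185 18.6458 4.7370 0.0000 0.0000 0.0000
68.9583 57.7880 44.1892 27.6342 9.2474 0.0000 0.0000 0.0000 0.0000
73.7715 63.6476 51.3227 36.3185 18.0523 0.0000 0.0000 0.0000 0.0000 0.0000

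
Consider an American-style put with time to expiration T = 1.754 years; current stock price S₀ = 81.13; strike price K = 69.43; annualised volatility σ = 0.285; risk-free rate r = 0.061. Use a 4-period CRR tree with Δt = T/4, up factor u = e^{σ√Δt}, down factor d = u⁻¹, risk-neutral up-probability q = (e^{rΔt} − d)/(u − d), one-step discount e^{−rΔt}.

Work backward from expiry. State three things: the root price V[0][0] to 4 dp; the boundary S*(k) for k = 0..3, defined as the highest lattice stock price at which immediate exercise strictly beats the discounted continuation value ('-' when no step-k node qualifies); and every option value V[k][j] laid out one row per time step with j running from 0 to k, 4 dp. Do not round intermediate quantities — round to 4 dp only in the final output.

price = 4.4212
boundary = - - - 46.0569
tree:
4.4212
8.0356 1.3711
14.0879 2.9609 0.0000
23.3731 6.3937 0.0000 0.0000
31.2942 13.8067 0.0000 0.0000 0.0000

params: Δt=0.43850 u=1.20771 d=0.82801 q=0.52436 e^(-rΔt)=0.97361
t_4 payoffs: 31.2942 13.8067 0.0000 0.0000 0.0000
t_3: node(3,0) S=46.0569 payoff=23.3731 vs cont=21.5406 → 23.3731 [stop]  node(3,1) S=67.1768 payoff=2.2532 vs cont=6.3937 → 6.3937 [wait]  node(3,2) S=97.9814 payoff=0.0000 vs cont=0.0000 → 0.0000 [wait]  node(3,3) S=142.9119 payoff=0.0000 vs cont=0.0000 → 0.0000 [wait]  ⇒ S*(3)=46.0569
t_2: node(2,0) S=55.6233 payoff=13.8067 vs cont=14.0879 → 14.0879 [wait]  node(2,1) S=81.1300 payoff=0.0000 vs cont=2.9609 → 2.9609 [wait]  node(2,2) S=118.3330 payoff=0.0000 vs cont=0.0000 → 0.0000 [wait]  ⇒ S*(2)=-
t_1: node(1,0) S=67.1768 payoff=2.2532 vs cont=8.0356 → 8.0356 [wait]  node(1,1) S=97.9814 payoff=0.0000 vs cont=1.3711 → 1.3711 [wait]  ⇒ S*(1)=-
t_0: node(0,0) S=81.1300 payoff=0.0000 vs cont=4.4212 → 4.4212 [wait]  ⇒ S*(0)=-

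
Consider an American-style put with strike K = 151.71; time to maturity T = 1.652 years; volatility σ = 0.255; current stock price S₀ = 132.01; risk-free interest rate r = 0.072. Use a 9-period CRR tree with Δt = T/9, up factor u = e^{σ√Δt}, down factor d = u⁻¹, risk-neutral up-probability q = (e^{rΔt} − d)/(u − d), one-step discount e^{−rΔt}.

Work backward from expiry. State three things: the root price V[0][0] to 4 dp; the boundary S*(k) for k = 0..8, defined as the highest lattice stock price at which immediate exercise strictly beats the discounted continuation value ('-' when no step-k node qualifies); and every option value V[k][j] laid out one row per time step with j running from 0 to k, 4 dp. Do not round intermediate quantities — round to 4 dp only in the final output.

price = 23.1603
boundary = - 118.3477 106.0994 118.3477 106.0994 118.3477 106.0994 118.3477 132.0100
tree:
23.1603
33.3623 14.8164
45.6106 22.5914 8.3868
56.5913 33.3623 13.7357 3.9183
66.4355 45.6106 21.8116 7.0160 1.3071
75.2609 56.5913 33.3623 12.2546 2.6100 0.2004
83.1730 66.4355 45.6106 20.7041 5.1712 0.4353 0.0000
90.2662 75.2609 56.5913 33.3623 10.1510 0.9455 0.0000 0.0000
96.6253 83.1730 66.4355 45.6106 19.7000 2.0536 0.0000 0.0000 0.0000
102.3262 90.2662 75.2609 56.5913 33.3623 4.4605 0.0000 0.0000 0.0000 0.0000

Δt=0.18356  u=1.11544  d=0.89651  q=0.53348  discount=0.98687
step 9 (expiry): payoffs max(K−S,0) = 102.3262 90.2662 75.2609 56.5913 33.3623 4.4605 0.0000 0.0000 0.0000 0.0000
step 8: (k=8,j=0): S=55.0847, (K−S)⁺=96.6253, hold=94.6335 ⇒ V=96.6253 exercise | (k=8,j=1): S=68.5370, (K−S)⁺=83.1730, hold=81.1812 ⇒ V=83.1730 exercise | (k=8,j=2): S=85.2745, (K−S)⁺=66.4355, hold=64.4437 ⇒ V=66.4355 exercise | (k=8,j=3): S=106.0994, (K−S)⁺=45.6106, hold=43.6188 ⇒ V=45.6106 exercise | (k=8,j=4): S=132.0100, (K−S)⁺=19.7000, hold=17.7082 ⇒ V=19.7000 exercise | (k=8,j=5): S=164.2482, (K−S)⁺=0.0000, hold=2.0536 ⇒ V=2.0536 continue | (k=8,j=6): S=204.3594, (K−S)⁺=0.0000, hold=0.0000 ⇒ V=0.0000 continue | (k=8,j=7): S=254.2661, (K−S)⁺=0.0000, hold=0.0000 ⇒ V=0.0000 continue | (k=8,j=8): S=316.3606, (K−S)⁺=0.0000, hold=0.0000 ⇒ V=0.0000 continue  boundary S*=132.0100
step 7: (k=7,j=0): S=61.4438, (K−S)⁺=90.2662, hold=88.2744 ⇒ V=90.2662 exercise | (k=7,j=1): S=76.4491, (K−S)⁺=75.2609, hold=73.2691 ⇒ V=75.2609 exercise | (k=7,j=2): S=95.1187, (K−S)⁺=56.5913, hold=54.5995 ⇒ V=56.5913 exercise | (k=7,j=3): S=118.3477, (K−S)⁺=33.3623, hold=31.3705 ⇒ V=33.3623 exercise | (k=7,j=4): S=147.2495, (K−S)⁺=4.4605, hold=10.1510 ⇒ V=10.1510 continue | (k=7,j=5): S=183.2094, (K−S)⁺=0.0000, hold=0.9455 ⇒ V=0.9455 continue | (k=7,j=6): S=227.9510, (K−S)⁺=0.0000, hold=0.0000 ⇒ V=0.0000 continue | (k=7,j=7): S=283.6191, (K−S)⁺=0.0000, hold=0.0000 ⇒ V=0.0000 continue  boundary S*=118.3477
step 6: (k=6,j=0): S=68.5370, (K−S)⁺=83.1730, hold=81.1812 ⇒ V=83.1730 exercise | (k=6,j=1): S=85.2745, (K−S)⁺=66.4355, hold=64.4437 ⇒ V=66.4355 exercise | (k=6,j=2): S=106.0994, (K−S)⁺=45.6106, hold=43.6188 ⇒ V=45.6106 exercise | (k=6,j=3): S=132.0100, (K−S)⁺=19.7000, hold=20.7041 ⇒ V=20.7041 continue | (k=6,j=4): S=164.2482, (K−S)⁺=0.0000, hold=5.1712 ⇒ V=5.1712 continue | (k=6,j=5): S=204.3594, (K−S)⁺=0.0000, hold=0.4353 ⇒ V=0.4353 continue | (k=6,j=6): S=254.2661, (K−S)⁺=0.0000, hold=0.0000 ⇒ V=0.0000 continue  boundary S*=106.0994
step 5: (k=5,j=0): S=76.4491, (K−S)⁺=75.2609, hold=73.2691 ⇒ V=75.2609 exercise | (k=5,j=1): S=95.1187, (K−S)⁺=56.5913, hold=54.5995 ⇒ V=56.5913 exercise | (k=5,j=2): S=118.3477, (K−S)⁺=33.3623, hold=31.8991 ⇒ V=33.3623 exercise | (k=5,j=3): S=147.2495, (K−S)⁺=4.4605, hold=12.2546 ⇒ V=12.2546 continue | (k=5,j=4): S=183.2094, (K−S)⁺=0.0000, hold=2.6100 ⇒ V=2.6100 continue | (k=5,j=5): S=227.9510, (K−S)⁺=0.0000, hold=0.2004 ⇒ V=0.2004 continue  boundary S*=118.3477
step 4: (k=4,j=0): S=85.2745, (K−S)⁺=66.4355, hold=64.4437 ⇒ V=66.4355 exercise | (k=4,j=1): S=106.0994, (K−S)⁺=45.6106, hold=43.6188 ⇒ V=45.6106 exercise | (k=4,j=2): S=132.0100, (K−S)⁺=19.7000, hold=21.8116 ⇒ V=21.8116 continue | (k=4,j=3): S=164.2482, (K−S)⁺=0.0000, hold=7.0160 ⇒ V=7.0160 continue | (k=4,j=4): S=204.3594, (K−S)⁺=0.0000, hold=1.3071 ⇒ V=1.3071 continue  boundary S*=106.0994
step 3: (k=3,j=0): S=95.1187, (K−S)⁺=56.5913, hold=54.5995 ⇒ V=56.5913 exercise | (k=3,j=1): S=118.3477, (K−S)⁺=33.3623, hold=32.4822 ⇒ V=33.3623 exercise | (k=3,j=2): S=147.2495, (K−S)⁺=4.4605, hold=13.7357 ⇒ V=13.7357 continue | (k=3,j=3): S=183.2094, (K−S)⁺=0.0000, hold=3.9183 ⇒ V=3.9183 continue  boundary S*=118.3477
step 2: (k=2,j=0): S=106.0994, (K−S)⁺=45.6106, hold=43.6188 ⇒ V=45.6106 exercise | (k=2,j=1): S=132.0100, (K−S)⁺=19.7000, hold=22.5914 ⇒ V=22.5914 continue | (k=2,j=2): S=164.2482, (K−S)⁺=0.0000, hold=8.3868 ⇒ V=8.3868 continue  boundary S*=106.0994
step 1: (k=1,j=0): S=118.3477, (K−S)⁺=33.3623, hold=32.8927 ⇒ V=33.3623 exercise | (k=1,j=1): S=147.2495, (K−S)⁺=4.4605, hold=14.8164 ⇒ V=14.8164 continue  boundary S*=118.3477
step 0: (k=0,j=0): S=132.0100, (K−S)⁺=19.7000, hold=23.1603 ⇒ V=23.1603 continue  boundary S*=-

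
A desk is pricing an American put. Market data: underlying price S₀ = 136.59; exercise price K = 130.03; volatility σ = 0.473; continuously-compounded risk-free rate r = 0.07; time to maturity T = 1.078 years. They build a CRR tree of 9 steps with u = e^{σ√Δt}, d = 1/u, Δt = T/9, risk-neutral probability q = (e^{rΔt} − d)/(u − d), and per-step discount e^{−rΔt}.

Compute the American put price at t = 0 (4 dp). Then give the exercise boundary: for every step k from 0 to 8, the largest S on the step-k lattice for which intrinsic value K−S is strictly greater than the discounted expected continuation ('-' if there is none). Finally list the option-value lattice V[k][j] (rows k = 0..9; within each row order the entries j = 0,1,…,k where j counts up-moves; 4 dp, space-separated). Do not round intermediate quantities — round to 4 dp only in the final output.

Δt=0.11978  u=1.17786  d=0.84900  q=0.48477  discount=0.99165
step 9 (expiry): payoffs max(K−S,0) = 98.7280 86.6030 69.7812 46.4434 14.0656 0.0000 0.0000 0.0000 0.0000 0.0000
step 8: (k=8,j=0): S=36.8694, (K−S)⁺=93.1606, hold=92.0749 ⇒ V=93.1606 exercise | (k=8,j=1): S=51.1510, (K−S)⁺=78.8790, hold=77.7933 ⇒ V=78.8790 exercise | (k=8,j=2): S=70.9647, (K−S)⁺=59.0653, hold=57.9796 ⇒ V=59.0653 exercise | (k=8,j=3): S=98.4534, (K−S)⁺=31.5766, hold=30.4909 ⇒ V=31.5766 exercise | (k=8,j=4): S=136.5900, (K−S)⁺=0.0000, hold=7.1865 ⇒ V=7.1865 continue | (k=8,j=5): S=189.4991, (K−S)⁺=0.0000, hold=0.0000 ⇒ V=0.0000 continue | (k=8,j=6): S=262.9029, (K−S)⁺=0.0000, hold=0.0000 ⇒ V=0.0000 continue | (k=8,j=7): S=364.7401, (K−S)⁺=0.0000, hold=0.0000 ⇒ V=0.0000 continue | (k=8,j=8): S=506.0247, (K−S)⁺=0.0000, hold=0.0000 ⇒ V=0.0000 continue  boundary S*=98.4534
step 7: (k=7,j=0): S=43.4270, (K−S)⁺=86.6030, hold=85.5173 ⇒ V=86.6030 exercise | (k=7,j=1): S=60.2488, (K−S)⁺=69.7812, hold=68.6955 ⇒ V=69.7812 exercise | (k=7,j=2): S=83.5866, (K−S)⁺=46.4434, hold=45.3577 ⇒ V=46.4434 exercise | (k=7,j=3): S=115.9644, (K−S)⁺=14.0656, hold=19.5881 ⇒ V=19.5881 continue | (k=7,j=4): S=160.8841, (K−S)⁺=0.0000, hold=3.6718 ⇒ V=3.6718 continue | (k=7,j=5): S=223.2036, (K−S)⁺=0.0000, hold=0.0000 ⇒ V=0.0000 continue | (k=7,j=6): S=309.6631, (K−S)⁺=0.0000, hold=0.0000 ⇒ V=0.0000 continue | (k=7,j=7): S=429.6132, (K−S)⁺=0.0000, hold=0.0000 ⇒ V=0.0000 continue  boundary S*=83.5866
step 6: (k=6,j=0): S=51.1510, (K−S)⁺=78.8790, hold=77.7933 ⇒ V=78.8790 exercise | (k=6,j=1): S=70.9647, (K−S)⁺=59.0653, hold=57.9796 ⇒ V=59.0653 exercise | (k=6,j=2): S=98.4534, (K−S)⁺=31.5766, hold=33.1457 ⇒ V=33.1457 continue | (k=6,j=3): S=136.5900, (K−S)⁺=0.0000, hold=11.7733 ⇒ V=11.7733 continue | (k=6,j=4): S=189.4991, (K−S)⁺=0.0000, hold=1.8760 ⇒ V=1.8760 continue | (k=6,j=5): S=262.9029, (K−S)⁺=0.0000, hold=0.0000 ⇒ V=0.0000 continue | (k=6,j=6): S=364.7401, (K−S)⁺=0.0000, hold=0.0000 ⇒ V=0.0000 continue  boundary S*=70.9647
step 5: (k=5,j=0): S=60.2488, (K−S)⁺=69.7812, hold=68.6955 ⇒ V=69.7812 exercise | (k=5,j=1): S=83.5866, (K−S)⁺=46.4434, hold=46.1121 ⇒ V=46.4434 exercise | (k=5,j=2): S=115.9644, (K−S)⁺=14.0656, hold=22.5948 ⇒ V=22.5948 continue | (k=5,j=3): S=160.8841, (K−S)⁺=0.0000, hold=6.9172 ⇒ V=6.9172 continue | (k=5,j=4): S=223.2036, (K−S)⁺=0.0000, hold=0.9585 ⇒ V=0.9585 continue | (k=5,j=5): S=309.6631, (K−S)⁺=0.0000, hold=0.0000 ⇒ V=0.0000 continue  boundary S*=83.5866
step 4: (k=4,j=0): S=70.9647, (K−S)⁺=59.0653, hold=57.9796 ⇒ V=59.0653 exercise | (k=4,j=1): S=98.4534, (K−S)⁺=31.5766, hold=34.5911 ⇒ V=34.5911 continue | (k=4,j=2): S=136.5900, (K−S)⁺=0.0000, hold=14.8696 ⇒ V=14.8696 continue | (k=4,j=3): S=189.4991, (K−S)⁺=0.0000, hold=3.9950 ⇒ V=3.9950 continue | (k=4,j=4): S=262.9029, (K−S)⁺=0.0000, hold=0.4897 ⇒ V=0.4897 continue  boundary S*=70.9647
step 3: (k=3,j=0): S=83.5866, (K−S)⁺=46.4434, hold=46.8069 ⇒ V=46.8069 continue | (k=3,j=1): S=115.9644, (K−S)⁺=14.0656, hold=24.8217 ⇒ V=24.8217 continue | (k=3,j=2): S=160.8841, (K−S)⁺=0.0000, hold=9.5178 ⇒ V=9.5178 continue | (k=3,j=3): S=223.2036, (K−S)⁺=0.0000, hold=2.2766 ⇒ V=2.2766 continue  boundary S*=-
step 2: (k=2,j=0): S=98.4534, (K−S)⁺=31.5766, hold=35.8474 ⇒ V=35.8474 continue | (k=2,j=1): S=136.5900, (K−S)⁺=0.0000, hold=17.2576 ⇒ V=17.2576 continue | (k=2,j=2): S=189.4991, (K−S)⁺=0.0000, hold=5.9573 ⇒ V=5.9573 continue  boundary S*=-
step 1: (k=1,j=0): S=115.9644, (K−S)⁺=14.0656, hold=26.6116 ⇒ V=26.6116 continue | (k=1,j=1): S=160.8841, (K−S)⁺=0.0000, hold=11.6812 ⇒ V=11.6812 continue  boundary S*=-
step 0: (k=0,j=0): S=136.5900, (K−S)⁺=0.0000, hold=19.2120 ⇒ V=19.2120 continue  boundary S*=-

price = 19.2120
boundary = - - - - 70.9647 83.5866 70.9647 83.5866 98.4534
tree:
19.2120
26.6116 11.6812
35.8474 17.2576 5.9573
46.8069 24.8217 9.5178 2.2766
59.0653 34.5911 14.8696 3.9950 0.4897
69.7812 46.4434 22.5948 6.9172 0.9585 0.0000
78.8790 59.0653 33.1457 11.7733 1.8760 0.0000 0.0000
86.6030 69.7812 46.4434 19.5881 3.6718 0.0000 0.0000 0.0000
93.1606 78.8790 59.0653 31.5766 7.1865 0.0000 0.0000 0.0000 0.0000
98.7280 86.6030 69.7812 46.4434 14.0656 0.0000 0.0000 0.0000 0.0000 0.0000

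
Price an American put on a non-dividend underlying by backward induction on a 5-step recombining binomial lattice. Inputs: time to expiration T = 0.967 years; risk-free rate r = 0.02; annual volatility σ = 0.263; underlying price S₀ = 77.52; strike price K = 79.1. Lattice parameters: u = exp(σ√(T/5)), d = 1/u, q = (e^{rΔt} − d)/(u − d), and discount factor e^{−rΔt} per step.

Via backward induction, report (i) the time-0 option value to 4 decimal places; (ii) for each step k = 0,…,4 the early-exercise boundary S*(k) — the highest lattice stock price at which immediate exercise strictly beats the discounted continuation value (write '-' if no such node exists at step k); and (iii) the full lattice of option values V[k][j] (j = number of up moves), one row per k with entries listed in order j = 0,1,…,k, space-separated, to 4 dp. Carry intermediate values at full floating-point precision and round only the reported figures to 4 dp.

params: Δt=0.19340 u=1.12261 d=0.89078 q=0.48783 e^(-rΔt)=0.99614
t_5 payoffs: 35.6229 24.3074 10.0469 0.0000 0.0000 0.0000
t_4: node(4,0) S=48.8080 payoff=30.2920 vs cont=29.9866 → 30.2920 [stop]  node(4,1) S=61.5110 payoff=17.5890 vs cont=17.2837 → 17.5890 [stop]  node(4,2) S=77.5200 payoff=1.5800 vs cont=5.1258 → 5.1258 [wait]  node(4,3) S=97.6956 payoff=0.0000 vs cont=0.0000 → 0.0000 [wait]  node(4,4) S=123.1221 payoff=0.0000 vs cont=0.0000 → 0.0000 [wait]  ⇒ S*(4)=61.5110
t_3: node(3,0) S=54.7926 payoff=24.3074 vs cont=24.0020 → 24.3074 [stop]  node(3,1) S=69.0531 payoff=10.0469 vs cont=11.4646 → 11.4646 [wait]  node(3,2) S=87.0251 payoff=0.0000 vs cont=2.6151 → 2.6151 [wait]  node(3,3) S=109.6745 payoff=0.0000 vs cont=0.0000 → 0.0000 [wait]  ⇒ S*(3)=54.7926
t_2: node(2,0) S=61.5110 payoff=17.5890 vs cont=17.9726 → 17.9726 [wait]  node(2,1) S=77.5200 payoff=1.5800 vs cont=7.1200 → 7.1200 [wait]  node(2,2) S=97.6956 payoff=0.0000 vs cont=1.3342 → 1.3342 [wait]  ⇒ S*(2)=-
t_1: node(1,0) S=69.0531 payoff=10.0469 vs cont=12.6294 → 12.6294 [wait]  node(1,1) S=87.0251 payoff=0.0000 vs cont=4.2809 → 4.2809 [wait]  ⇒ S*(1)=-
t_0: node(0,0) S=77.5200 payoff=1.5800 vs cont=8.5237 → 8.5237 [wait]  ⇒ S*(0)=-

price = 8.5237
boundary = - - - 54.7926 61.5110
tree:
8.5237
12.6294 4.2809
17.9726 7.1200 1.3342
24.3074 11.4646 2.6151 0.0000
30.2920 17.5890 5.1258 0.0000 0.0000
35.6229 24.3074 10.0469 0.0000 0.0000 0.0000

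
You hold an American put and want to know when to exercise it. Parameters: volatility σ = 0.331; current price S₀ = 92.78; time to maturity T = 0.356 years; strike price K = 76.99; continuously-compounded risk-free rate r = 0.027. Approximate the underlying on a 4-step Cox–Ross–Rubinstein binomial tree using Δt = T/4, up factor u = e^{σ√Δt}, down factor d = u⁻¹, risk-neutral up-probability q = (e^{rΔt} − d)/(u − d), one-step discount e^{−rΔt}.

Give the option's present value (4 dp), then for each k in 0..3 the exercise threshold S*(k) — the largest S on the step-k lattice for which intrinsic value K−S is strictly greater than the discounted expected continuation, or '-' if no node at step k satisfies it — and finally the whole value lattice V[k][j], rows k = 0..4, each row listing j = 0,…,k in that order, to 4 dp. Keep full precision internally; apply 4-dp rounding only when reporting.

price = 1.2322
boundary = - - - 68.9920
tree:
1.2322
2.3036 0.1119
4.2974 0.2189 0.0000
7.9980 0.4282 0.0000 0.0000
14.4852 0.8375 0.0000 0.0000 0.0000

Δt=0.08900, u=1.10379, d=0.90597, q=0.48750, disc=e^(-rΔt)=0.99760
k=4 terminal: V=max(K-S,0) → 14.4852 0.8375 0.0000 0.0000 0.0000
k=3: j=0 S=68.9920 intr=7.9980 cont=7.8132 V=7.9980[EX]; j=1 S=84.0561 intr=0.0000 cont=0.4282 V=0.4282[hold]; j=2 S=102.4093 intr=0.0000 cont=0.0000 V=0.0000[hold]; j=3 S=124.7699 intr=0.0000 cont=0.0000 V=0.0000[hold]  S*(3)=68.9920
k=2: j=0 S=76.1525 intr=0.8375 cont=4.2974 V=4.2974[hold]; j=1 S=92.7800 intr=0.0000 cont=0.2189 V=0.2189[hold]; j=2 S=113.0381 intr=0.0000 cont=0.0000 V=0.0000[hold]  S*(2)=-
k=1: j=0 S=84.0561 intr=0.0000 cont=2.3036 V=2.3036[hold]; j=1 S=102.4093 intr=0.0000 cont=0.1119 V=0.1119[hold]  S*(1)=-
k=0: j=0 S=92.7800 intr=0.0000 cont=1.2322 V=1.2322[hold]  S*(0)=-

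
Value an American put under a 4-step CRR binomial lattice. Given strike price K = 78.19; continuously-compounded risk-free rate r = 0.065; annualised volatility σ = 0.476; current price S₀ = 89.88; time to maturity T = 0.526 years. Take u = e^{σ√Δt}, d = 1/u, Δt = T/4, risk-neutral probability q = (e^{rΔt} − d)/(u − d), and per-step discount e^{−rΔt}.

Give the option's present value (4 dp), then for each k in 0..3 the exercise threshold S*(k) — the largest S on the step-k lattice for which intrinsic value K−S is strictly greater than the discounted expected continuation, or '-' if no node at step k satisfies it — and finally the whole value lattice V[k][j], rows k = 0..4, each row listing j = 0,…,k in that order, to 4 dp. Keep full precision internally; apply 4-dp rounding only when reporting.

Δt=0.13150, u=1.18840, d=0.84146, q=0.48170, disc=e^(-rΔt)=0.99149
k=4 terminal: V=max(K-S,0) → 33.1285 14.5494 0.0000 0.0000 0.0000
k=3: j=0 S=53.5513 intr=24.6387 cont=23.9732 V=24.6387[EX]; j=1 S=75.6308 intr=2.5592 cont=7.4768 V=7.4768[hold]; j=2 S=106.8138 intr=0.0000 cont=0.0000 V=0.0000[hold]; j=3 S=150.8536 intr=0.0000 cont=0.0000 V=0.0000[hold]  S*(3)=53.5513
k=2: j=0 S=63.6406 intr=14.5494 cont=16.2325 V=16.2325[hold]; j=1 S=89.8800 intr=0.0000 cont=3.8423 V=3.8423[hold]; j=2 S=126.9380 intr=0.0000 cont=0.0000 V=0.0000[hold]  S*(2)=-
k=1: j=0 S=75.6308 intr=2.5592 cont=10.1768 V=10.1768[hold]; j=1 S=106.8138 intr=0.0000 cont=1.9745 V=1.9745[hold]  S*(1)=-
k=0: j=0 S=89.8800 intr=0.0000 cont=6.1728 V=6.1728[hold]  S*(0)=-

price = 6.1728
boundary = - - - 53.5513
tree:
6.1728
10.1768 1.9745
16.2325 3.8423 0.0000
24.6387 7.4768 0.0000 0.0000
33.1285 14.5494 0.0000 0.0000 0.0000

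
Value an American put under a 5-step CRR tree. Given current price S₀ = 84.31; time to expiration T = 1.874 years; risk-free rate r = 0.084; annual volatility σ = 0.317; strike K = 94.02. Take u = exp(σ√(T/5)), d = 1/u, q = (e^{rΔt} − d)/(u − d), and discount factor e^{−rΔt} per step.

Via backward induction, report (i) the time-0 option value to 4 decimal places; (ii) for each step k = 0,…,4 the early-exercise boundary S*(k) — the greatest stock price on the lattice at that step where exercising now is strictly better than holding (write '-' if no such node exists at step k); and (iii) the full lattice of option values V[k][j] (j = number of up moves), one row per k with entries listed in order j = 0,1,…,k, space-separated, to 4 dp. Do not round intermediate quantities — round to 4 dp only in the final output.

Δt=0.37480  u=1.21418  d=0.82360  q=0.53352  discount=0.96901
step 5 (expiry): payoffs max(K−S,0) = 62.0707 46.9192 24.5823 0.0000 0.0000 0.0000
step 4: (k=4,j=0): S=38.7922, (K−S)⁺=55.2278, hold=52.3139 ⇒ V=55.2278 exercise | (k=4,j=1): S=57.1889, (K−S)⁺=36.8311, hold=33.9172 ⇒ V=36.8311 exercise | (k=4,j=2): S=84.3100, (K−S)⁺=9.7100, hold=11.1117 ⇒ V=11.1117 continue | (k=4,j=3): S=124.2929, (K−S)⁺=0.0000, hold=0.0000 ⇒ V=0.0000 continue | (k=4,j=4): S=183.2372, (K−S)⁺=0.0000, hold=0.0000 ⇒ V=0.0000 continue  boundary S*=57.1889
step 3: (k=3,j=0): S=47.1008, (K−S)⁺=46.9192, hold=44.0053 ⇒ V=46.9192 exercise | (k=3,j=1): S=69.4377, (K−S)⁺=24.5823, hold=22.3930 ⇒ V=24.5823 exercise | (k=3,j=2): S=102.3677, (K−S)⁺=0.0000, hold=5.0227 ⇒ V=5.0227 continue | (k=3,j=3): S=150.9142, (K−S)⁺=0.0000, hold=0.0000 ⇒ V=0.0000 continue  boundary S*=69.4377
step 2: (k=2,j=0): S=57.1889, (K−S)⁺=36.8311, hold=33.9172 ⇒ V=36.8311 exercise | (k=2,j=1): S=84.3100, (K−S)⁺=9.7100, hold=13.7084 ⇒ V=13.7084 continue | (k=2,j=2): S=124.2929, (K−S)⁺=0.0000, hold=2.2704 ⇒ V=2.2704 continue  boundary S*=57.1889
step 1: (k=1,j=0): S=69.4377, (K−S)⁺=24.5823, hold=23.7354 ⇒ V=24.5823 exercise | (k=1,j=1): S=102.3677, (K−S)⁺=0.0000, hold=7.3702 ⇒ V=7.3702 continue  boundary S*=69.4377
step 0: (k=0,j=0): S=84.3100, (K−S)⁺=9.7100, hold=14.9220 ⇒ V=14.9220 continue  boundary S*=-

price = 14.9220
boundary = - 69.4377 57.1889 69.4377 57.1889
tree:
14.9220
24.5823 7.3702
36.8311 13.7084 2.2704
46.9192 24.5823 5.0227 0.0000
55.2278 36.8311 11.1117 0.0000 0.0000
62.0707 46.9192 24.5823 0.0000 0.0000 0.0000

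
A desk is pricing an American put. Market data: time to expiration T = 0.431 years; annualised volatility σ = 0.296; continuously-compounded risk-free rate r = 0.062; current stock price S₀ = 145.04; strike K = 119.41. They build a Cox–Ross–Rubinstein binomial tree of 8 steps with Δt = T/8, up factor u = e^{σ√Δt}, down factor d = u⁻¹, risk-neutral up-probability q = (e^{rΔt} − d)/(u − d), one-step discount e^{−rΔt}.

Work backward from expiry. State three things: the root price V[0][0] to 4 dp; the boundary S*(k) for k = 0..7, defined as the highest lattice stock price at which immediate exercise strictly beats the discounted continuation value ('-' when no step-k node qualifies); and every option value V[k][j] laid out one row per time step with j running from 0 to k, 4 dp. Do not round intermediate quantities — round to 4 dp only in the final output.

price = 1.7276
boundary = - - - - - - 96.0417 102.8721
tree:
1.7276
2.8739 0.6251
4.6784 1.1393 0.1295
7.4169 2.0481 0.2637 0.0000
11.3773 3.6172 0.5368 0.0000 0.0000
16.7418 6.2394 1.0929 0.0000 0.0000 0.0000
23.3683 10.4129 2.2249 0.0000 0.0000 0.0000 0.0000
29.7452 16.5379 4.5296 0.0000 0.0000 0.0000 0.0000 0.0000
35.6988 23.3683 9.2216 0.0000 0.0000 0.0000 0.0000 0.0000 0.0000

Δt=0.05387, u=1.07112, d=0.93360, q=0.50716, disc=e^(-rΔt)=0.99667
k=8 terminal: V=max(K-S,0) → 35.6988 23.3683 9.2216 0.0000 0.0000 0.0000 0.0000 0.0000 0.0000
k=7: j=0 S=89.6648 intr=29.7452 cont=29.3470 V=29.7452[EX]; j=1 S=102.8721 intr=16.5379 cont=16.1397 V=16.5379[EX]; j=2 S=118.0249 intr=1.3851 cont=4.5296 V=4.5296[hold]; j=3 S=135.4097 intr=0.0000 cont=0.0000 V=0.0000[hold]; j=4 S=155.3552 intr=0.0000 cont=0.0000 V=0.0000[hold]; j=5 S=178.2386 intr=0.0000 cont=0.0000 V=0.0000[hold]; j=6 S=204.4927 intr=0.0000 cont=0.0000 V=0.0000[hold]; j=7 S=234.6139 intr=0.0000 cont=0.0000 V=0.0000[hold]  S*(7)=102.8721
k=6: j=0 S=96.0417 intr=23.3683 cont=22.9701 V=23.3683[EX]; j=1 S=110.1884 intr=9.2216 cont=10.4129 V=10.4129[hold]; j=2 S=126.4188 intr=0.0000 cont=2.2249 V=2.2249[hold]; j=3 S=145.0400 intr=0.0000 cont=0.0000 V=0.0000[hold]; j=4 S=166.4040 intr=0.0000 cont=0.0000 V=0.0000[hold]; j=5 S=190.9149 intr=0.0000 cont=0.0000 V=0.0000[hold]; j=6 S=219.0361 intr=0.0000 cont=0.0000 V=0.0000[hold]  S*(6)=96.0417
k=5: j=0 S=102.8721 intr=16.5379 cont=16.7418 V=16.7418[hold]; j=1 S=118.0249 intr=1.3851 cont=6.2394 V=6.2394[hold]; j=2 S=135.4097 intr=0.0000 cont=1.0929 V=1.0929[hold]; j=3 S=155.3552 intr=0.0000 cont=0.0000 V=0.0000[hold]; j=4 S=178.2386 intr=0.0000 cont=0.0000 V=0.0000[hold]; j=5 S=204.4927 intr=0.0000 cont=0.0000 V=0.0000[hold]  S*(5)=-
k=4: j=0 S=110.1884 intr=9.2216 cont=11.3773 V=11.3773[hold]; j=1 S=126.4188 intr=0.0000 cont=3.6172 V=3.6172[hold]; j=2 S=145.0400 intr=0.0000 cont=0.5368 V=0.5368[hold]; j=3 S=166.4040 intr=0.0000 cont=0.0000 V=0.0000[hold]; j=4 S=190.9149 intr=0.0000 cont=0.0000 V=0.0000[hold]  S*(4)=-
k=3: j=0 S=118.0249 intr=1.3851 cont=7.4169 V=7.4169[hold]; j=1 S=135.4097 intr=0.0000 cont=2.0481 V=2.0481[hold]; j=2 S=155.3552 intr=0.0000 cont=0.2637 V=0.2637[hold]; j=3 S=178.2386 intr=0.0000 cont=0.0000 V=0.0000[hold]  S*(3)=-
k=2: j=0 S=126.4188 intr=0.0000 cont=4.6784 V=4.6784[hold]; j=1 S=145.0400 intr=0.0000 cont=1.1393 V=1.1393[hold]; j=2 S=166.4040 intr=0.0000 cont=0.1295 V=0.1295[hold]  S*(2)=-
k=1: j=0 S=135.4097 intr=0.0000 cont=2.8739 V=2.8739[hold]; j=1 S=155.3552 intr=0.0000 cont=0.6251 V=0.6251[hold]  S*(1)=-
k=0: j=0 S=145.0400 intr=0.0000 cont=1.7276 V=1.7276[hold]  S*(0)=-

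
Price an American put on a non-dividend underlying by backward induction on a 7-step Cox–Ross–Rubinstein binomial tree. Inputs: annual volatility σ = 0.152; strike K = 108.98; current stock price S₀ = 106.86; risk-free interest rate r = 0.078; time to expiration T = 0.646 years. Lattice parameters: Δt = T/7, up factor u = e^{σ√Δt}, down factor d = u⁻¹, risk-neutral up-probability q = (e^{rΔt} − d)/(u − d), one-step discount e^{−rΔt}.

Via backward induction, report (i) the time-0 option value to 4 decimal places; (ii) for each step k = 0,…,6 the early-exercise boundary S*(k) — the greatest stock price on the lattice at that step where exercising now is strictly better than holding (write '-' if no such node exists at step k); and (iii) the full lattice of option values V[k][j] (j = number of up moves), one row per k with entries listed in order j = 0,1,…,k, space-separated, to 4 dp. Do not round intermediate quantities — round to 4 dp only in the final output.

Δt=0.09229, u=1.04726, d=0.95487, q=0.56666, disc=e^(-rΔt)=0.99283
k=7 terminal: V=max(K-S,0) → 31.6338 24.1506 15.9434 6.9421 0.0000 0.0000 0.0000 0.0000
k=6: j=0 S=81.0015 intr=27.9785 cont=27.1969 V=27.9785[EX]; j=1 S=88.8383 intr=20.1417 cont=19.3600 V=20.1417[EX]; j=2 S=97.4334 intr=11.5466 cont=10.7650 V=11.5466[EX]; j=3 S=106.8600 intr=2.1200 cont=2.9867 V=2.9867[hold]; j=4 S=117.1987 intr=0.0000 cont=0.0000 V=0.0000[hold]; j=5 S=128.5376 intr=0.0000 cont=0.0000 V=0.0000[hold]; j=6 S=140.9735 intr=0.0000 cont=0.0000 V=0.0000[hold]  S*(6)=97.4334
k=5: j=0 S=84.8294 intr=24.1506 cont=23.3689 V=24.1506[EX]; j=1 S=93.0366 intr=15.9434 cont=15.1617 V=15.9434[EX]; j=2 S=102.0379 intr=6.9421 cont=6.6481 V=6.9421[EX]; j=3 S=111.9100 intr=0.0000 cont=1.2850 V=1.2850[hold]; j=4 S=122.7372 intr=0.0000 cont=0.0000 V=0.0000[hold]; j=5 S=134.6120 intr=0.0000 cont=0.0000 V=0.0000[hold]  S*(5)=102.0379
k=4: j=0 S=88.8383 intr=20.1417 cont=19.3600 V=20.1417[EX]; j=1 S=97.4334 intr=11.5466 cont=10.7650 V=11.5466[EX]; j=2 S=106.8600 intr=2.1200 cont=3.7097 V=3.7097[hold]; j=3 S=117.1987 intr=0.0000 cont=0.5529 V=0.5529[hold]; j=4 S=128.5376 intr=0.0000 cont=0.0000 V=0.0000[hold]  S*(4)=97.4334
k=3: j=0 S=93.0366 intr=15.9434 cont=15.1617 V=15.9434[EX]; j=1 S=102.0379 intr=6.9421 cont=7.0548 V=7.0548[hold]; j=2 S=111.9100 intr=0.0000 cont=1.9071 V=1.9071[hold]; j=3 S=122.7372 intr=0.0000 cont=0.2379 V=0.2379[hold]  S*(3)=93.0366
k=2: j=0 S=97.4334 intr=11.5466 cont=10.8284 V=11.5466[EX]; j=1 S=106.8600 intr=2.1200 cont=4.1081 V=4.1081[hold]; j=2 S=117.1987 intr=0.0000 cont=0.9543 V=0.9543[hold]  S*(2)=97.4334
k=1: j=0 S=102.0379 intr=6.9421 cont=7.2790 V=7.2790[hold]; j=1 S=111.9100 intr=0.0000 cont=2.3043 V=2.3043[hold]  S*(1)=-
k=0: j=0 S=106.8600 intr=2.1200 cont=4.4281 V=4.4281[hold]  S*(0)=-

price = 4.4281
boundary = - - 97.4334 93.0366 97.4334 102.0379 97.4334
tree:
4.4281
7.2790 2.3043
11.5466 4.1081 0.9543
15.9434 7.0548 1.9071 0.2379
20.1417 11.5466 3.7097 0.5529 0.0000
24.1506 15.9434 6.9421 1.2850 0.0000 0.0000
27.9785 20.1417 11.5466 2.9867 0.0000 0.0000 0.0000
31.6338 24.1506 15.9434 6.9421 0.0000 0.0000 0.0000 0.0000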